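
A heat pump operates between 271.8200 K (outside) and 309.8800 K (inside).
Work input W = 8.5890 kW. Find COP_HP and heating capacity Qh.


COP = 309.8800 / 38.0600 = 8.1419
Qh = 8.1419 * 8.5890 = 69.9306 kW

COP = 8.1419, Qh = 69.9306 kW


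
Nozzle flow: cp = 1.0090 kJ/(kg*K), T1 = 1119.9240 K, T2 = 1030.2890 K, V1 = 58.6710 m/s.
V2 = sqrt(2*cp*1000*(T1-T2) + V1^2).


dT = 89.6350 K
2*cp*1000*dT = 180883.4300
V1^2 = 3442.2862
V2 = sqrt(184325.7162) = 429.3317 m/s

429.3317 m/s


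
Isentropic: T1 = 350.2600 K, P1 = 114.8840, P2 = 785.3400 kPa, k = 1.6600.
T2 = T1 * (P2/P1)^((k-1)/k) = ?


(k-1)/k = 0.3976
(P2/P1)^exp = 2.1474
T2 = 350.2600 * 2.1474 = 752.1392 K

752.1392 K


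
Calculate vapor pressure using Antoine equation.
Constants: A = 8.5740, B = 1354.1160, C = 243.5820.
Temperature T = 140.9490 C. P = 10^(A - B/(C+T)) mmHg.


C+T = 384.5310
B/(C+T) = 3.5215
log10(P) = 8.5740 - 3.5215 = 5.0525
P = 10^5.0525 = 112856.2950 mmHg

112856.2950 mmHg


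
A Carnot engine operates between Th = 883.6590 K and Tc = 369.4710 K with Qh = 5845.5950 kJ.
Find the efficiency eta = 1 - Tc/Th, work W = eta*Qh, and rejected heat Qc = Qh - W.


eta = 1 - 369.4710/883.6590 = 0.5819
W = 0.5819 * 5845.5950 = 3401.4646 kJ
Qc = 5845.5950 - 3401.4646 = 2444.1304 kJ

eta = 58.1885%, W = 3401.4646 kJ, Qc = 2444.1304 kJ


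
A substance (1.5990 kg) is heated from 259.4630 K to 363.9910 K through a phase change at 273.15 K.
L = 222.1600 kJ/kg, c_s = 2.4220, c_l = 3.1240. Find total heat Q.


Q1 (sensible, solid) = 1.5990 * 2.4220 * 13.6870 = 53.0067 kJ
Q2 (latent) = 1.5990 * 222.1600 = 355.2338 kJ
Q3 (sensible, liquid) = 1.5990 * 3.1240 * 90.8410 = 453.7759 kJ
Q_total = 862.0164 kJ

862.0164 kJ


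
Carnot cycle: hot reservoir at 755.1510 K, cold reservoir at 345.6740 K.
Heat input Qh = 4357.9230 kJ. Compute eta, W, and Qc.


eta = 1 - 345.6740/755.1510 = 0.5422
W = 0.5422 * 4357.9230 = 2363.0628 kJ
Qc = 4357.9230 - 2363.0628 = 1994.8602 kJ

eta = 54.2245%, W = 2363.0628 kJ, Qc = 1994.8602 kJ


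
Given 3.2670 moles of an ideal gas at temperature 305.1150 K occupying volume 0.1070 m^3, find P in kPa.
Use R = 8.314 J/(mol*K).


P = nRT/V = 3.2670 * 8.314 * 305.1150 / 0.1070
= 8287.4842 / 0.1070 = 77453.1234 Pa = 77.4531 kPa

77.4531 kPa


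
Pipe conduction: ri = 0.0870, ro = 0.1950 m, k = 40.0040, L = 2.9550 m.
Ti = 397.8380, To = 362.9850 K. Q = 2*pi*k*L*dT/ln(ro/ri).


dT = 34.8530 K
ln(ro/ri) = 0.8071
Q = 2*pi*40.0040*2.9550*34.8530 / 0.8071 = 32074.3746 W

32074.3746 W


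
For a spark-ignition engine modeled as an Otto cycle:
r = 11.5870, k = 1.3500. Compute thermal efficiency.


r^(k-1) = 2.3572
eta = 1 - 1/2.3572 = 0.5758 = 57.5761%

57.5761%


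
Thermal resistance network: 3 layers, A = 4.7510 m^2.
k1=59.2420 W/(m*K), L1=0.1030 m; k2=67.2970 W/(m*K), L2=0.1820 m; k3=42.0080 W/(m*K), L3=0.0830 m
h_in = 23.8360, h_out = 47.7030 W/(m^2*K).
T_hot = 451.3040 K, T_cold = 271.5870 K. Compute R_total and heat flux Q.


R_conv_in = 1/(23.8360*4.7510) = 0.0088
R_1 = 0.1030/(59.2420*4.7510) = 0.0004
R_2 = 0.1820/(67.2970*4.7510) = 0.0006
R_3 = 0.0830/(42.0080*4.7510) = 0.0004
R_conv_out = 1/(47.7030*4.7510) = 0.0044
R_total = 0.0146 K/W
Q = 179.7170 / 0.0146 = 12314.5915 W

R_total = 0.0146 K/W, Q = 12314.5915 W


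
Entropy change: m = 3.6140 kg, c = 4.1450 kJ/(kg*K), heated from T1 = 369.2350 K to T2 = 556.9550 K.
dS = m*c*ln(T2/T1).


T2/T1 = 1.5084
ln(T2/T1) = 0.4111
dS = 3.6140 * 4.1450 * 0.4111 = 6.1576 kJ/K

6.1576 kJ/K


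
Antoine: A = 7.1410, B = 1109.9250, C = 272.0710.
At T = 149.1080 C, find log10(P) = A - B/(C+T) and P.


C+T = 421.1790
B/(C+T) = 2.6353
log10(P) = 7.1410 - 2.6353 = 4.5057
P = 10^4.5057 = 32041.9574 mmHg

32041.9574 mmHg


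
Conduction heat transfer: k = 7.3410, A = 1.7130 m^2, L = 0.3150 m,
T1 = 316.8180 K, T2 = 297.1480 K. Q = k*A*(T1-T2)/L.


dT = 19.6700 K
Q = 7.3410 * 1.7130 * 19.6700 / 0.3150 = 785.2472 W

785.2472 W


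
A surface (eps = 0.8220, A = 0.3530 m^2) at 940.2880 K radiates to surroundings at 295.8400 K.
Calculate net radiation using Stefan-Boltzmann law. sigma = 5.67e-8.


T^4 = 7.8171e+11
Tsurr^4 = 7.6600e+09
Q = 0.8220 * 5.67e-8 * 0.3530 * 7.7405e+11 = 12734.9280 W

12734.9280 W


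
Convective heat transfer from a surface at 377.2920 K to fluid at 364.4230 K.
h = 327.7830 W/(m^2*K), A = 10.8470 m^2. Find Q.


dT = 12.8690 K
Q = 327.7830 * 10.8470 * 12.8690 = 45755.2431 W

45755.2431 W


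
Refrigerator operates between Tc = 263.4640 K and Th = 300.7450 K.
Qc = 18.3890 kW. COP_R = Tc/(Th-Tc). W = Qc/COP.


COP = 263.4640 / 37.2810 = 7.0670
W = 18.3890 / 7.0670 = 2.6021 kW

COP = 7.0670, W = 2.6021 kW


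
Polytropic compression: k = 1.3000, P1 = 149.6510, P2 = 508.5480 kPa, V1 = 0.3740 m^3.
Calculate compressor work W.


(k-1)/k = 0.2308
(P2/P1)^exp = 1.3262
W = 4.3333 * 149.6510 * 0.3740 * (1.3262 - 1) = 79.1056 kJ

79.1056 kJ


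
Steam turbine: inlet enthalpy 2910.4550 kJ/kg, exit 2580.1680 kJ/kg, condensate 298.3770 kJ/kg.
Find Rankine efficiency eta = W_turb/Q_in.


W = 330.2870 kJ/kg
Q_in = 2612.0780 kJ/kg
eta = 0.1264 = 12.6446%

eta = 12.6446%


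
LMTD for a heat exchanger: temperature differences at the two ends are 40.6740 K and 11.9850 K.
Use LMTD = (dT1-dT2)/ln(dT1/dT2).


dT1/dT2 = 3.3937
ln(dT1/dT2) = 1.2219
LMTD = 28.6890 / 1.2219 = 23.4784 K

23.4784 K


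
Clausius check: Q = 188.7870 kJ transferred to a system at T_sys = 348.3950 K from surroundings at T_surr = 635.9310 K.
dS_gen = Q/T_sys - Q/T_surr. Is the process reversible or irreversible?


dS_sys = 188.7870/348.3950 = 0.5419 kJ/K
dS_surr = -188.7870/635.9310 = -0.2969 kJ/K
dS_gen = 0.5419 - 0.2969 = 0.2450 kJ/K (irreversible)

dS_gen = 0.2450 kJ/K, irreversible


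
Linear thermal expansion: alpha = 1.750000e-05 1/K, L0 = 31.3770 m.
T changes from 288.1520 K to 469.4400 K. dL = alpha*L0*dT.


dT = 181.2880 K
dL = 1.750000e-05 * 31.3770 * 181.2880 = 0.099545 m
L_final = 31.476545 m

dL = 0.099545 m


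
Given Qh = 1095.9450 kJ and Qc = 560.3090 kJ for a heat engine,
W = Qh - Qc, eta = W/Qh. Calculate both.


W = 1095.9450 - 560.3090 = 535.6360 kJ
eta = 535.6360 / 1095.9450 = 0.4887 = 48.8744%

W = 535.6360 kJ, eta = 48.8744%


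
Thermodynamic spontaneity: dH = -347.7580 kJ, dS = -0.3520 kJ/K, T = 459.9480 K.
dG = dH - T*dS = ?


T*dS = 459.9480 * -0.3520 = -161.9017 kJ
dG = -347.7580 + 161.9017 = -185.8563 kJ (spontaneous)

dG = -185.8563 kJ, spontaneous


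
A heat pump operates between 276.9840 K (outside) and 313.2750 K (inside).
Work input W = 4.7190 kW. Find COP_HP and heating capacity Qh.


COP = 313.2750 / 36.2910 = 8.6323
Qh = 8.6323 * 4.7190 = 40.7358 kW

COP = 8.6323, Qh = 40.7358 kW


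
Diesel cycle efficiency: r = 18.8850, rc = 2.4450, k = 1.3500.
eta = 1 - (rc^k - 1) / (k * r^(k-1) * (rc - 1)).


r^(k-1) = 2.7967
rc^k = 3.3433
eta = 0.5705 = 57.0477%

57.0477%


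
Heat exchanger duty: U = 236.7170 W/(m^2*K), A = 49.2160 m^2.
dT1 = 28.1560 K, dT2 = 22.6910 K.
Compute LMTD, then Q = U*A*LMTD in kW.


LMTD = 25.3253 K
Q = 236.7170 * 49.2160 * 25.3253 = 295046.4377 W = 295.0464 kW

295.0464 kW


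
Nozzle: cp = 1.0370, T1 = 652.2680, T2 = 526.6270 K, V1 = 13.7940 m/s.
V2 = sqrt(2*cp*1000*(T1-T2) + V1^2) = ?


dT = 125.6410 K
2*cp*1000*dT = 260579.4340
V1^2 = 190.2744
V2 = sqrt(260769.7084) = 510.6562 m/s

510.6562 m/s


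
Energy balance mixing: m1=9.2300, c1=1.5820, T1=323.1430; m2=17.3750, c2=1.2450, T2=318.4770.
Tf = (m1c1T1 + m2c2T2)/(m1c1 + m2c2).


num = 11607.7435
den = 36.2337
Tf = 320.3574 K

320.3574 K


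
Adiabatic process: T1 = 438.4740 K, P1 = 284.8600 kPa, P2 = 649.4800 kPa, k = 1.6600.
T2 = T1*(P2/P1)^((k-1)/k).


(k-1)/k = 0.3976
(P2/P1)^exp = 1.3877
T2 = 438.4740 * 1.3877 = 608.4923 K

608.4923 K


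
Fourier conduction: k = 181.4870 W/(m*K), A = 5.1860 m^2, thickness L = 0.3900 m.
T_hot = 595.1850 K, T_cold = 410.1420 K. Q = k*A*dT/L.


dT = 185.0430 K
Q = 181.4870 * 5.1860 * 185.0430 / 0.3900 = 446566.4459 W

446566.4459 W


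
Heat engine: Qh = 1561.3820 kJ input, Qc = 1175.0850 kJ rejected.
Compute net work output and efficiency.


W = 1561.3820 - 1175.0850 = 386.2970 kJ
eta = 386.2970 / 1561.3820 = 0.2474 = 24.7407%

W = 386.2970 kJ, eta = 24.7407%


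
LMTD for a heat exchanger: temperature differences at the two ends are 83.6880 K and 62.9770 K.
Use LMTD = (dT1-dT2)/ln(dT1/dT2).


dT1/dT2 = 1.3289
ln(dT1/dT2) = 0.2843
LMTD = 20.7110 / 0.2843 = 72.8424 K

72.8424 K


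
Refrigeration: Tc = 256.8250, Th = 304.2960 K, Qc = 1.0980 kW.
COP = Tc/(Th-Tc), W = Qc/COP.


COP = 256.8250 / 47.4710 = 5.4101
W = 1.0980 / 5.4101 = 0.2030 kW

COP = 5.4101, W = 0.2030 kW


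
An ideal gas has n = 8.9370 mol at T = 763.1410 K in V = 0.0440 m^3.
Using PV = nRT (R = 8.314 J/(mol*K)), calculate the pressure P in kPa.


P = nRT/V = 8.9370 * 8.314 * 763.1410 / 0.0440
= 56703.0689 / 0.0440 = 1288706.1124 Pa = 1288.7061 kPa

1288.7061 kPa


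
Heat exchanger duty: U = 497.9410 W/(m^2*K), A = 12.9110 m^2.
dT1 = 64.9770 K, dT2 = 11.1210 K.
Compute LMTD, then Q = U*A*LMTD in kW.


LMTD = 30.5099 K
Q = 497.9410 * 12.9110 * 30.5099 = 196145.5228 W = 196.1455 kW

196.1455 kW


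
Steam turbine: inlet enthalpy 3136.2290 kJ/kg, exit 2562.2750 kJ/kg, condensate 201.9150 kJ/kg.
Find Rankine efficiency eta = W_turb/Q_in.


W = 573.9540 kJ/kg
Q_in = 2934.3140 kJ/kg
eta = 0.1956 = 19.5601%

eta = 19.5601%


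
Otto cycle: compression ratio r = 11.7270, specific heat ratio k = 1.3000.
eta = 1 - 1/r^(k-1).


r^(k-1) = 2.0929
eta = 1 - 1/2.0929 = 0.5222 = 52.2202%

52.2202%


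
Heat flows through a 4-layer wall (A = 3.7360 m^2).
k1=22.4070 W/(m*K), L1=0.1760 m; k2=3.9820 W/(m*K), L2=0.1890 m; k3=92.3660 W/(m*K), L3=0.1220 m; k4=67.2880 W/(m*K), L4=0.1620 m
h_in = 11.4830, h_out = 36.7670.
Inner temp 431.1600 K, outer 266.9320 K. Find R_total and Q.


R_conv_in = 1/(11.4830*3.7360) = 0.0233
R_1 = 0.1760/(22.4070*3.7360) = 0.0021
R_2 = 0.1890/(3.9820*3.7360) = 0.0127
R_3 = 0.1220/(92.3660*3.7360) = 0.0004
R_4 = 0.1620/(67.2880*3.7360) = 0.0006
R_conv_out = 1/(36.7670*3.7360) = 0.0073
R_total = 0.0464 K/W
Q = 164.2280 / 0.0464 = 3539.8085 W

R_total = 0.0464 K/W, Q = 3539.8085 W


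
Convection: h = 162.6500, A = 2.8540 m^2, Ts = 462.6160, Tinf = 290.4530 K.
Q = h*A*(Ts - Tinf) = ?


dT = 172.1630 K
Q = 162.6500 * 2.8540 * 172.1630 = 79918.5983 W

79918.5983 W


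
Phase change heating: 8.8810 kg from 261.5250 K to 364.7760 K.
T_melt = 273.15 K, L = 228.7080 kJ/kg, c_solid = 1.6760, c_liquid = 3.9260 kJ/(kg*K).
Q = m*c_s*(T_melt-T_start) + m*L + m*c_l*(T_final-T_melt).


Q1 (sensible, solid) = 8.8810 * 1.6760 * 11.6250 = 173.0330 kJ
Q2 (latent) = 8.8810 * 228.7080 = 2031.1557 kJ
Q3 (sensible, liquid) = 8.8810 * 3.9260 * 91.6260 = 3194.7060 kJ
Q_total = 5398.8947 kJ

5398.8947 kJ


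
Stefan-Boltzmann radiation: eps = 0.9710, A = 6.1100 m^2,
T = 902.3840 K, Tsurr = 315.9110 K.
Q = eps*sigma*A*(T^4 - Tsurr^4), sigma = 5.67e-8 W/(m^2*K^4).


T^4 = 6.6308e+11
Tsurr^4 = 9.9600e+09
Q = 0.9710 * 5.67e-8 * 6.1100 * 6.5312e+11 = 219703.0560 W

219703.0560 W


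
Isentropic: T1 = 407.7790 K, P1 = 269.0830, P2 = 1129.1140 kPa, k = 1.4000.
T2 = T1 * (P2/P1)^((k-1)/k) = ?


(k-1)/k = 0.2857
(P2/P1)^exp = 1.5065
T2 = 407.7790 * 1.5065 = 614.3027 K

614.3027 K


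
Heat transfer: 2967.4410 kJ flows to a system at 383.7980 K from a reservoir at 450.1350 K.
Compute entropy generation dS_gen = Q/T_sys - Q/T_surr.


dS_sys = 2967.4410/383.7980 = 7.7318 kJ/K
dS_surr = -2967.4410/450.1350 = -6.5923 kJ/K
dS_gen = 7.7318 - 6.5923 = 1.1394 kJ/K (irreversible)

dS_gen = 1.1394 kJ/K, irreversible


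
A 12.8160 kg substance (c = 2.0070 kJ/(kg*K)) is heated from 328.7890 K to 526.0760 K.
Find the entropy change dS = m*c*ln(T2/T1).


T2/T1 = 1.6000
ln(T2/T1) = 0.4700
dS = 12.8160 * 2.0070 * 0.4700 = 12.0900 kJ/K

12.0900 kJ/K


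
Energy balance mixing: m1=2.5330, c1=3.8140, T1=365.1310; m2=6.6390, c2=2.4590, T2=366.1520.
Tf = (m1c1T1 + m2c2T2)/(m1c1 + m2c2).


num = 9505.0218
den = 25.9862
Tf = 365.7724 K

365.7724 K


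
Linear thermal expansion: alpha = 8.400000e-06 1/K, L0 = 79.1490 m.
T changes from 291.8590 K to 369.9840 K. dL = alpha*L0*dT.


dT = 78.1250 K
dL = 8.400000e-06 * 79.1490 * 78.1250 = 0.051942 m
L_final = 79.200942 m

dL = 0.051942 m


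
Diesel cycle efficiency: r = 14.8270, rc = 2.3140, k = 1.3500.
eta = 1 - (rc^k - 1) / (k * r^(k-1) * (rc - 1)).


r^(k-1) = 2.5696
rc^k = 3.1038
eta = 0.5385 = 53.8468%

53.8468%


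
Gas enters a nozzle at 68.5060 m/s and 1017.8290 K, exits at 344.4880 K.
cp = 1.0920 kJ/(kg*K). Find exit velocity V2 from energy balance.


dT = 673.3410 K
2*cp*1000*dT = 1470576.7440
V1^2 = 4693.0720
V2 = sqrt(1475269.8160) = 1214.6069 m/s

1214.6069 m/s


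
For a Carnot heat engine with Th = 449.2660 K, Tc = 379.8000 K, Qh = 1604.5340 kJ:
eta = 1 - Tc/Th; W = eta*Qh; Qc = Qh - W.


eta = 1 - 379.8000/449.2660 = 0.1546
W = 0.1546 * 1604.5340 = 248.0948 kJ
Qc = 1604.5340 - 248.0948 = 1356.4392 kJ

eta = 15.4621%, W = 248.0948 kJ, Qc = 1356.4392 kJ


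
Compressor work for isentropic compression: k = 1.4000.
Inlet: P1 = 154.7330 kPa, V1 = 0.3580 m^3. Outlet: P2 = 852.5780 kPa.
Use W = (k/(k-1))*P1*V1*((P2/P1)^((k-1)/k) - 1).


(k-1)/k = 0.2857
(P2/P1)^exp = 1.6284
W = 3.5000 * 154.7330 * 0.3580 * (1.6284 - 1) = 121.8318 kJ

121.8318 kJ


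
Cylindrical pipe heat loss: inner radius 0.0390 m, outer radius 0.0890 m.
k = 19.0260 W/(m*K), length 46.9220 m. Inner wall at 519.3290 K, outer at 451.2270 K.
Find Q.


dT = 68.1020 K
ln(ro/ri) = 0.8251
Q = 2*pi*19.0260*46.9220*68.1020 / 0.8251 = 462988.7727 W

462988.7727 W


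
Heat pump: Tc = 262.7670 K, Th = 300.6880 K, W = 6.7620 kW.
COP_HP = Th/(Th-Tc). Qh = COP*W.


COP = 300.6880 / 37.9210 = 7.9293
Qh = 7.9293 * 6.7620 = 53.6181 kW

COP = 7.9293, Qh = 53.6181 kW


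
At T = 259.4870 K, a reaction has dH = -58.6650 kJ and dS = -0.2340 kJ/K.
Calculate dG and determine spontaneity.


T*dS = 259.4870 * -0.2340 = -60.7200 kJ
dG = -58.6650 + 60.7200 = 2.0550 kJ (non-spontaneous)

dG = 2.0550 kJ, non-spontaneous


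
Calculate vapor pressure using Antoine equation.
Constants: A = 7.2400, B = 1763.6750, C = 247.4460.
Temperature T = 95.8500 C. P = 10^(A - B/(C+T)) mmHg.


C+T = 343.2960
B/(C+T) = 5.1375
log10(P) = 7.2400 - 5.1375 = 2.1025
P = 10^2.1025 = 126.6263 mmHg

126.6263 mmHg


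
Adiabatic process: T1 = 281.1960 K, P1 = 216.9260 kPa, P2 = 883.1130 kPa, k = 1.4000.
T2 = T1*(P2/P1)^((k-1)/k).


(k-1)/k = 0.2857
(P2/P1)^exp = 1.4935
T2 = 281.1960 * 1.4935 = 419.9625 K

419.9625 K


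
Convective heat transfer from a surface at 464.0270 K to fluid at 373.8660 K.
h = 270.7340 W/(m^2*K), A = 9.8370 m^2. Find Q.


dT = 90.1610 K
Q = 270.7340 * 9.8370 * 90.1610 = 240117.7091 W

240117.7091 W


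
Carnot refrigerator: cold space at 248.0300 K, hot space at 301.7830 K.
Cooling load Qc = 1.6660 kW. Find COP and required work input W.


COP = 248.0300 / 53.7530 = 4.6143
W = 1.6660 / 4.6143 = 0.3611 kW

COP = 4.6143, W = 0.3611 kW


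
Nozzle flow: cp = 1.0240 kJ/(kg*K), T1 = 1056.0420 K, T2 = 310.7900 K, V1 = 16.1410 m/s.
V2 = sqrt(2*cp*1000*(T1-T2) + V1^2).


dT = 745.2520 K
2*cp*1000*dT = 1526276.0960
V1^2 = 260.5319
V2 = sqrt(1526536.6279) = 1235.5309 m/s

1235.5309 m/s


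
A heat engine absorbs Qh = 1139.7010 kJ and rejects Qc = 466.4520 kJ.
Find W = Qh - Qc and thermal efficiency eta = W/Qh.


W = 1139.7010 - 466.4520 = 673.2490 kJ
eta = 673.2490 / 1139.7010 = 0.5907 = 59.0724%

W = 673.2490 kJ, eta = 59.0724%


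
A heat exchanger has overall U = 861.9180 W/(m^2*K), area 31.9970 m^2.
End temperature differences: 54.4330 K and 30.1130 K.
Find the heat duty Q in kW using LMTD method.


LMTD = 41.0801 K
Q = 861.9180 * 31.9970 * 41.0801 = 1132940.4618 W = 1132.9405 kW

1132.9405 kW


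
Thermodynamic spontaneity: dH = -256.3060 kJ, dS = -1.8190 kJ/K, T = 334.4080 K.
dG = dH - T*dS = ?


T*dS = 334.4080 * -1.8190 = -608.2882 kJ
dG = -256.3060 + 608.2882 = 351.9822 kJ (non-spontaneous)

dG = 351.9822 kJ, non-spontaneous


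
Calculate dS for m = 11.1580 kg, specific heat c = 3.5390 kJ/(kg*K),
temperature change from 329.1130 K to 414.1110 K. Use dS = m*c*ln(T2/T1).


T2/T1 = 1.2583
ln(T2/T1) = 0.2297
dS = 11.1580 * 3.5390 * 0.2297 = 9.0717 kJ/K

9.0717 kJ/K


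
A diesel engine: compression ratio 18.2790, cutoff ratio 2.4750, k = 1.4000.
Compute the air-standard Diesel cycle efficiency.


r^(k-1) = 3.1973
rc^k = 3.5564
eta = 0.6128 = 61.2813%

61.2813%


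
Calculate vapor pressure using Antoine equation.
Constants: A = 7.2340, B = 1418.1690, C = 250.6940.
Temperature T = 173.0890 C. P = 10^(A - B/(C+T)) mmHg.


C+T = 423.7830
B/(C+T) = 3.3465
log10(P) = 7.2340 - 3.3465 = 3.8875
P = 10^3.8875 = 7718.7878 mmHg

7718.7878 mmHg


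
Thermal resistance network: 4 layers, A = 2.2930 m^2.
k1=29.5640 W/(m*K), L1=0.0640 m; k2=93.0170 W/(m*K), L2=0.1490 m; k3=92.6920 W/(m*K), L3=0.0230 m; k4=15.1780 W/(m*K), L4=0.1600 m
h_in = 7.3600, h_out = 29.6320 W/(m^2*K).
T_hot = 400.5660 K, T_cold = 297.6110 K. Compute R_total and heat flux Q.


R_conv_in = 1/(7.3600*2.2930) = 0.0593
R_1 = 0.0640/(29.5640*2.2930) = 0.0009
R_2 = 0.1490/(93.0170*2.2930) = 0.0007
R_3 = 0.0230/(92.6920*2.2930) = 0.0001
R_4 = 0.1600/(15.1780*2.2930) = 0.0046
R_conv_out = 1/(29.6320*2.2930) = 0.0147
R_total = 0.0803 K/W
Q = 102.9550 / 0.0803 = 1281.8140 W

R_total = 0.0803 K/W, Q = 1281.8140 W


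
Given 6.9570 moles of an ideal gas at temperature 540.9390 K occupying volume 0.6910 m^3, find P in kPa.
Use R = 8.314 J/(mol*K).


P = nRT/V = 6.9570 * 8.314 * 540.9390 / 0.6910
= 31288.1811 / 0.6910 = 45279.5675 Pa = 45.2796 kPa

45.2796 kPa


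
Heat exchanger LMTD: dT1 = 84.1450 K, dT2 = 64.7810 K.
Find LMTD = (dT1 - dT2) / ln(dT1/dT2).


dT1/dT2 = 1.2989
ln(dT1/dT2) = 0.2615
LMTD = 19.3640 / 0.2615 = 74.0415 K

74.0415 K


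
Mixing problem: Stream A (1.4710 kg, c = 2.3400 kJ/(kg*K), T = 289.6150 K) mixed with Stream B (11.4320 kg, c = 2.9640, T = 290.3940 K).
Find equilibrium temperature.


num = 10836.7358
den = 37.3266
Tf = 290.3222 K

290.3222 K


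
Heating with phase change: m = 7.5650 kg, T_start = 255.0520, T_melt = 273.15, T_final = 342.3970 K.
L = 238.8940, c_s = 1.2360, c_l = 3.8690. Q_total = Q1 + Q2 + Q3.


Q1 (sensible, solid) = 7.5650 * 1.2360 * 18.0980 = 169.2225 kJ
Q2 (latent) = 7.5650 * 238.8940 = 1807.2331 kJ
Q3 (sensible, liquid) = 7.5650 * 3.8690 * 69.2470 = 2026.7894 kJ
Q_total = 4003.2450 kJ

4003.2450 kJ


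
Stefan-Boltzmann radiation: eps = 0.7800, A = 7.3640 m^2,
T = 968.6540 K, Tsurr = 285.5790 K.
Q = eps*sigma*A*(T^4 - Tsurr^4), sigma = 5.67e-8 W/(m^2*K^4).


T^4 = 8.8039e+11
Tsurr^4 = 6.6513e+09
Q = 0.7800 * 5.67e-8 * 7.3640 * 8.7374e+11 = 284559.1962 W

284559.1962 W


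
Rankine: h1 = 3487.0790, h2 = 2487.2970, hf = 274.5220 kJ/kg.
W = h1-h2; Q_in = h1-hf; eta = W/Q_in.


W = 999.7820 kJ/kg
Q_in = 3212.5570 kJ/kg
eta = 0.3112 = 31.1211%

eta = 31.1211%


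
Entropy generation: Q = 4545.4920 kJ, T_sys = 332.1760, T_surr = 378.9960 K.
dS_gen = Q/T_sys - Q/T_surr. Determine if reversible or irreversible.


dS_sys = 4545.4920/332.1760 = 13.6840 kJ/K
dS_surr = -4545.4920/378.9960 = -11.9935 kJ/K
dS_gen = 13.6840 - 11.9935 = 1.6905 kJ/K (irreversible)

dS_gen = 1.6905 kJ/K, irreversible


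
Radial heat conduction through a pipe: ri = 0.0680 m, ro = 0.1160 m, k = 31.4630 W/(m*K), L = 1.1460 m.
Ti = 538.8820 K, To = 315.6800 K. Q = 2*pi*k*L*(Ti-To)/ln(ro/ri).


dT = 223.2020 K
ln(ro/ri) = 0.5341
Q = 2*pi*31.4630*1.1460*223.2020 / 0.5341 = 94679.1525 W

94679.1525 W


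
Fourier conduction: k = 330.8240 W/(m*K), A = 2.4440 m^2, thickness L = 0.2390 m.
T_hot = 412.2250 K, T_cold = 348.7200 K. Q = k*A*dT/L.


dT = 63.5050 K
Q = 330.8240 * 2.4440 * 63.5050 / 0.2390 = 214836.5796 W

214836.5796 W


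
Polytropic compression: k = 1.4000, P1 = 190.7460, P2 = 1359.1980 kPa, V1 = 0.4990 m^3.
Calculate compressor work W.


(k-1)/k = 0.2857
(P2/P1)^exp = 1.7525
W = 3.5000 * 190.7460 * 0.4990 * (1.7525 - 1) = 250.6956 kJ

250.6956 kJ


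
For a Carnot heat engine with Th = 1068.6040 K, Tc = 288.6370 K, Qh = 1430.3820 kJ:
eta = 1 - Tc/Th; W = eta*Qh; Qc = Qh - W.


eta = 1 - 288.6370/1068.6040 = 0.7299
W = 0.7299 * 1430.3820 = 1044.0264 kJ
Qc = 1430.3820 - 1044.0264 = 386.3556 kJ

eta = 72.9893%, W = 1044.0264 kJ, Qc = 386.3556 kJ


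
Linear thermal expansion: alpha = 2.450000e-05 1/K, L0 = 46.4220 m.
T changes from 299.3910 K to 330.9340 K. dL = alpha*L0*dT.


dT = 31.5430 K
dL = 2.450000e-05 * 46.4220 * 31.5430 = 0.035875 m
L_final = 46.457875 m

dL = 0.035875 m


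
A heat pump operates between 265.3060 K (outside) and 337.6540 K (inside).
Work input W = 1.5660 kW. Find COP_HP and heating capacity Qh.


COP = 337.6540 / 72.3480 = 4.6671
Qh = 4.6671 * 1.5660 = 7.3086 kW

COP = 4.6671, Qh = 7.3086 kW


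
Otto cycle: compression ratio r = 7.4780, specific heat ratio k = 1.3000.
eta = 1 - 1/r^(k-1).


r^(k-1) = 1.8287
eta = 1 - 1/1.8287 = 0.4532 = 45.3155%

45.3155%


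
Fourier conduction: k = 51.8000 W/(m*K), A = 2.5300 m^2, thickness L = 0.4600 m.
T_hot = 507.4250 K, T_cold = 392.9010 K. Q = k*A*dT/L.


dT = 114.5240 K
Q = 51.8000 * 2.5300 * 114.5240 / 0.4600 = 32627.8876 W

32627.8876 W


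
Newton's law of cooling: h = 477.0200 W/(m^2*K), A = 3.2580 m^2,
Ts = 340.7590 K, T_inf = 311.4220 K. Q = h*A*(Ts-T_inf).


dT = 29.3370 K
Q = 477.0200 * 3.2580 * 29.3370 = 45593.5458 W

45593.5458 W


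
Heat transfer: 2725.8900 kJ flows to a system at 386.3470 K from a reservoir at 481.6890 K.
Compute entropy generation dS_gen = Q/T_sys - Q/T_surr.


dS_sys = 2725.8900/386.3470 = 7.0555 kJ/K
dS_surr = -2725.8900/481.6890 = -5.6590 kJ/K
dS_gen = 7.0555 - 5.6590 = 1.3965 kJ/K (irreversible)

dS_gen = 1.3965 kJ/K, irreversible


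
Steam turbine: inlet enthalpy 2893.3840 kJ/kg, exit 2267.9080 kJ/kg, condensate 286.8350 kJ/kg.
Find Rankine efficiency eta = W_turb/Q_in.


W = 625.4760 kJ/kg
Q_in = 2606.5490 kJ/kg
eta = 0.2400 = 23.9963%

eta = 23.9963%


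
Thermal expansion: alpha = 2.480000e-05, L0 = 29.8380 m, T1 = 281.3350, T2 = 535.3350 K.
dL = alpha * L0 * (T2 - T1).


dT = 254.0000 K
dL = 2.480000e-05 * 29.8380 * 254.0000 = 0.187956 m
L_final = 30.025956 m

dL = 0.187956 m


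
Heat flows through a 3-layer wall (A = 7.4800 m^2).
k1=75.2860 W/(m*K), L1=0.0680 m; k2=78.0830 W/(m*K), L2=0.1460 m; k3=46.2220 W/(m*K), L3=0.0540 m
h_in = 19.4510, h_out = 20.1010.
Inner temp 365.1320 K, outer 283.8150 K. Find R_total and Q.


R_conv_in = 1/(19.4510*7.4800) = 0.0069
R_1 = 0.0680/(75.2860*7.4800) = 0.0001
R_2 = 0.1460/(78.0830*7.4800) = 0.0002
R_3 = 0.0540/(46.2220*7.4800) = 0.0002
R_conv_out = 1/(20.1010*7.4800) = 0.0067
R_total = 0.0141 K/W
Q = 81.3170 / 0.0141 = 5787.2843 W

R_total = 0.0141 K/W, Q = 5787.2843 W


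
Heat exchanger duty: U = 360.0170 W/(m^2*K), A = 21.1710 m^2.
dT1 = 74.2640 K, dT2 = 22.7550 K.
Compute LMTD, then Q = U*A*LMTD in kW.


LMTD = 43.5468 K
Q = 360.0170 * 21.1710 * 43.5468 = 331910.4902 W = 331.9105 kW

331.9105 kW


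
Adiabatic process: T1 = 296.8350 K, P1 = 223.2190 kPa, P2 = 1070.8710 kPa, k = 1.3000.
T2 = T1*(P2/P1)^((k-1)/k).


(k-1)/k = 0.2308
(P2/P1)^exp = 1.4360
T2 = 296.8350 * 1.4360 = 426.2558 K

426.2558 K


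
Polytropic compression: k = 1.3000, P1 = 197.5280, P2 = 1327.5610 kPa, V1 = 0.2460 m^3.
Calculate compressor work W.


(k-1)/k = 0.2308
(P2/P1)^exp = 1.5522
W = 4.3333 * 197.5280 * 0.2460 * (1.5522 - 1) = 116.2715 kJ

116.2715 kJ


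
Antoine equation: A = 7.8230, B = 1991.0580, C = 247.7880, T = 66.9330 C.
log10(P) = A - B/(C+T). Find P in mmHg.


C+T = 314.7210
B/(C+T) = 6.3264
log10(P) = 7.8230 - 6.3264 = 1.4966
P = 10^1.4966 = 31.3746 mmHg

31.3746 mmHg


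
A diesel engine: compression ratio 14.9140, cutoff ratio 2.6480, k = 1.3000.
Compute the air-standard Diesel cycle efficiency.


r^(k-1) = 2.2495
rc^k = 3.5464
eta = 0.4716 = 47.1609%

47.1609%


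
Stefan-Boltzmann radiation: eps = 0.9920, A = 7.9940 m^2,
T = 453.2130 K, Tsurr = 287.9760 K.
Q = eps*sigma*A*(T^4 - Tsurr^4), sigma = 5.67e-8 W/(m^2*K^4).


T^4 = 4.2190e+10
Tsurr^4 = 6.8774e+09
Q = 0.9920 * 5.67e-8 * 7.9940 * 3.5313e+10 = 15877.7254 W

15877.7254 W


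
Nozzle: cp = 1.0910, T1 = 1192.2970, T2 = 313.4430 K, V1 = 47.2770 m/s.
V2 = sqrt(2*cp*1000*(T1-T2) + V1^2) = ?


dT = 878.8540 K
2*cp*1000*dT = 1917659.4280
V1^2 = 2235.1147
V2 = sqrt(1919894.5427) = 1385.6026 m/s

1385.6026 m/s


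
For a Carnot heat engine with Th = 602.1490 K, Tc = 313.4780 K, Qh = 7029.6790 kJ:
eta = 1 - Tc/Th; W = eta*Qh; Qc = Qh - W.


eta = 1 - 313.4780/602.1490 = 0.4794
W = 0.4794 * 7029.6790 = 3370.0371 kJ
Qc = 7029.6790 - 3370.0371 = 3659.6419 kJ

eta = 47.9401%, W = 3370.0371 kJ, Qc = 3659.6419 kJ


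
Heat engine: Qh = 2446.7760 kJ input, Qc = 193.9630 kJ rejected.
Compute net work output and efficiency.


W = 2446.7760 - 193.9630 = 2252.8130 kJ
eta = 2252.8130 / 2446.7760 = 0.9207 = 92.0727%

W = 2252.8130 kJ, eta = 92.0727%


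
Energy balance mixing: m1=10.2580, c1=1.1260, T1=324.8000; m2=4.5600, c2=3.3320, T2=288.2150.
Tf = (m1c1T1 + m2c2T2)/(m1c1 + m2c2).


num = 8130.7207
den = 26.7444
Tf = 304.0155 K

304.0155 K


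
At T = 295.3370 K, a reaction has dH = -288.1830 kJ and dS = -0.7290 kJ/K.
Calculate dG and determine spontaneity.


T*dS = 295.3370 * -0.7290 = -215.3007 kJ
dG = -288.1830 + 215.3007 = -72.8823 kJ (spontaneous)

dG = -72.8823 kJ, spontaneous


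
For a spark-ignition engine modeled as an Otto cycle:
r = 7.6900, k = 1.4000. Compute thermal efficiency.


r^(k-1) = 2.2614
eta = 1 - 1/2.2614 = 0.5578 = 55.7789%

55.7789%


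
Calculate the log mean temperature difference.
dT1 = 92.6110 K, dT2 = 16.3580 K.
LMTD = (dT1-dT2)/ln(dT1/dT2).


dT1/dT2 = 5.6615
ln(dT1/dT2) = 1.7337
LMTD = 76.2530 / 1.7337 = 43.9830 K

43.9830 K


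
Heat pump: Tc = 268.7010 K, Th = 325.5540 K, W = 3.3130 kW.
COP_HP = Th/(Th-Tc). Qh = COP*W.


COP = 325.5540 / 56.8530 = 5.7262
Qh = 5.7262 * 3.3130 = 18.9710 kW

COP = 5.7262, Qh = 18.9710 kW


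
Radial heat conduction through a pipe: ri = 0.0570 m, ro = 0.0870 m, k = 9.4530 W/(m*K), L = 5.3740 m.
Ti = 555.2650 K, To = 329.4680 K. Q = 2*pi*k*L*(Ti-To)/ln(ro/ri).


dT = 225.7970 K
ln(ro/ri) = 0.4229
Q = 2*pi*9.4530*5.3740*225.7970 / 0.4229 = 170440.1802 W

170440.1802 W


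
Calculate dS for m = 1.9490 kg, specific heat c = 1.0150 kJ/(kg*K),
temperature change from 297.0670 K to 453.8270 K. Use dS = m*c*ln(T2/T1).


T2/T1 = 1.5277
ln(T2/T1) = 0.4238
dS = 1.9490 * 1.0150 * 0.4238 = 0.8383 kJ/K

0.8383 kJ/K


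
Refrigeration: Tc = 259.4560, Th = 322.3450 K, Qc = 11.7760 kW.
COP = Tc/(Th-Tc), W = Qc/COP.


COP = 259.4560 / 62.8890 = 4.1256
W = 11.7760 / 4.1256 = 2.8544 kW

COP = 4.1256, W = 2.8544 kW


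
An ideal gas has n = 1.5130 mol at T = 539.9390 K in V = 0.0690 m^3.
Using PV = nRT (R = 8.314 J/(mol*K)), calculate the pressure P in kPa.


P = nRT/V = 1.5130 * 8.314 * 539.9390 / 0.0690
= 6791.9370 / 0.0690 = 98433.8689 Pa = 98.4339 kPa

98.4339 kPa


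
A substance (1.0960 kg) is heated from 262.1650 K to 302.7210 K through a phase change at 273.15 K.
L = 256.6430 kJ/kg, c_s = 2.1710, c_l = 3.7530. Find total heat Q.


Q1 (sensible, solid) = 1.0960 * 2.1710 * 10.9850 = 26.1379 kJ
Q2 (latent) = 1.0960 * 256.6430 = 281.2807 kJ
Q3 (sensible, liquid) = 1.0960 * 3.7530 * 29.5710 = 121.6340 kJ
Q_total = 429.0527 kJ

429.0527 kJ


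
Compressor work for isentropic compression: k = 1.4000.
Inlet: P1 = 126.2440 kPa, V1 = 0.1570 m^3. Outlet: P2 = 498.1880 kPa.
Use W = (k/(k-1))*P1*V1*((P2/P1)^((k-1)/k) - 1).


(k-1)/k = 0.2857
(P2/P1)^exp = 1.4803
W = 3.5000 * 126.2440 * 0.1570 * (1.4803 - 1) = 33.3161 kJ

33.3161 kJ


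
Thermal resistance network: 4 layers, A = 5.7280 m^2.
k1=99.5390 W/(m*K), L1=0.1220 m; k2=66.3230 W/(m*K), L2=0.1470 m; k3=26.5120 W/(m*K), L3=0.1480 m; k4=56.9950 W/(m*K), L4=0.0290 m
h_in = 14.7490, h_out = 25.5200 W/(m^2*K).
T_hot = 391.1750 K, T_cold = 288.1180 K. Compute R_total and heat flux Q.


R_conv_in = 1/(14.7490*5.7280) = 0.0118
R_1 = 0.1220/(99.5390*5.7280) = 0.0002
R_2 = 0.1470/(66.3230*5.7280) = 0.0004
R_3 = 0.1480/(26.5120*5.7280) = 0.0010
R_4 = 0.0290/(56.9950*5.7280) = 8.8830e-05
R_conv_out = 1/(25.5200*5.7280) = 0.0068
R_total = 0.0203 K/W
Q = 103.0570 / 0.0203 = 5066.1979 W

R_total = 0.0203 K/W, Q = 5066.1979 W


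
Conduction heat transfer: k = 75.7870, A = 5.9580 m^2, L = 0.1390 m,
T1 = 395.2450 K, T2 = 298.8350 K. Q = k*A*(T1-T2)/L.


dT = 96.4100 K
Q = 75.7870 * 5.9580 * 96.4100 / 0.1390 = 313186.1136 W

313186.1136 W


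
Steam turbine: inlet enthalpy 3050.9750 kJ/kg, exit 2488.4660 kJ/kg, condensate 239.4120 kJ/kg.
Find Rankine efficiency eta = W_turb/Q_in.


W = 562.5090 kJ/kg
Q_in = 2811.5630 kJ/kg
eta = 0.2001 = 20.0070%

eta = 20.0070%


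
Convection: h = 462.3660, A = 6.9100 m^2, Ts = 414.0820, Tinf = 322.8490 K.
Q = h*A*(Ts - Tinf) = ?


dT = 91.2330 K
Q = 462.3660 * 6.9100 * 91.2330 = 291484.7876 W

291484.7876 W


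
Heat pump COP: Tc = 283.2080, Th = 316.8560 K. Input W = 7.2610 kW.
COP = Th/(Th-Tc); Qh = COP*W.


COP = 316.8560 / 33.6480 = 9.4168
Qh = 9.4168 * 7.2610 = 68.3753 kW

COP = 9.4168, Qh = 68.3753 kW


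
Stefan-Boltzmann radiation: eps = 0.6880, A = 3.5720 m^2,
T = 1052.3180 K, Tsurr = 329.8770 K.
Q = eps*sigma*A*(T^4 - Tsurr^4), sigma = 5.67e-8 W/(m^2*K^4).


T^4 = 1.2263e+12
Tsurr^4 = 1.1842e+10
Q = 0.6880 * 5.67e-8 * 3.5720 * 1.2144e+12 = 169221.9890 W

169221.9890 W


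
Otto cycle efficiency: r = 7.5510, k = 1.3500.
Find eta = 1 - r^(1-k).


r^(k-1) = 2.0291
eta = 1 - 1/2.0291 = 0.5072 = 50.7169%

50.7169%


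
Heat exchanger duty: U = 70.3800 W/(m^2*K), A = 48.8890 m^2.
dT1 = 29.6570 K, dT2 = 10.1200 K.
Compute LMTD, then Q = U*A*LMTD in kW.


LMTD = 18.1708 K
Q = 70.3800 * 48.8890 * 18.1708 = 62522.3495 W = 62.5223 kW

62.5223 kW


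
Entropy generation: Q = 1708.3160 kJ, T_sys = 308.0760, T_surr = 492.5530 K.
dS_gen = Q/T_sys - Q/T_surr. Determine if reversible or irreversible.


dS_sys = 1708.3160/308.0760 = 5.5451 kJ/K
dS_surr = -1708.3160/492.5530 = -3.4683 kJ/K
dS_gen = 5.5451 - 3.4683 = 2.0768 kJ/K (irreversible)

dS_gen = 2.0768 kJ/K, irreversible


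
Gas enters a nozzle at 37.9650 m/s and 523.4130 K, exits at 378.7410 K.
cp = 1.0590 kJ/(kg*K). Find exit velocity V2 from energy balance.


dT = 144.6720 K
2*cp*1000*dT = 306415.2960
V1^2 = 1441.3412
V2 = sqrt(307856.6372) = 554.8483 m/s

554.8483 m/s


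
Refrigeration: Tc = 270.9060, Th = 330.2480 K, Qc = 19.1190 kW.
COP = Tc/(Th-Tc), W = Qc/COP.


COP = 270.9060 / 59.3420 = 4.5652
W = 19.1190 / 4.5652 = 4.1880 kW

COP = 4.5652, W = 4.1880 kW


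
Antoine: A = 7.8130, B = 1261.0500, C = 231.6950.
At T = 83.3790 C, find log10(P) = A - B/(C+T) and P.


C+T = 315.0740
B/(C+T) = 4.0024
log10(P) = 7.8130 - 4.0024 = 3.8106
P = 10^3.8106 = 6465.5714 mmHg

6465.5714 mmHg


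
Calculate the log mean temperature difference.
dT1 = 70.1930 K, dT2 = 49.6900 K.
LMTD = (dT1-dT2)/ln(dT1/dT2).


dT1/dT2 = 1.4126
ln(dT1/dT2) = 0.3454
LMTD = 20.5030 / 0.3454 = 59.3524 K

59.3524 K


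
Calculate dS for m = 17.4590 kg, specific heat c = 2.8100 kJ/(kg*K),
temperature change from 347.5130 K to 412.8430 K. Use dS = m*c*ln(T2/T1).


T2/T1 = 1.1880
ln(T2/T1) = 0.1723
dS = 17.4590 * 2.8100 * 0.1723 = 8.4513 kJ/K

8.4513 kJ/K


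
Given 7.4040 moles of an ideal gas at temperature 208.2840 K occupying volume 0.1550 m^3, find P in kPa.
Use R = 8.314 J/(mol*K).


P = nRT/V = 7.4040 * 8.314 * 208.2840 / 0.1550
= 12821.3082 / 0.1550 = 82718.1174 Pa = 82.7181 kPa

82.7181 kPa


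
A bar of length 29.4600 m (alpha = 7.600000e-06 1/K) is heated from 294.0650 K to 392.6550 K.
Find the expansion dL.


dT = 98.5900 K
dL = 7.600000e-06 * 29.4600 * 98.5900 = 0.022074 m
L_final = 29.482074 m

dL = 0.022074 m


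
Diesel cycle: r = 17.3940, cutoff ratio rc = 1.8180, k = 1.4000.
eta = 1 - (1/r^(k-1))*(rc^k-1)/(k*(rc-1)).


r^(k-1) = 3.1344
rc^k = 2.3090
eta = 0.6353 = 63.5320%

63.5320%


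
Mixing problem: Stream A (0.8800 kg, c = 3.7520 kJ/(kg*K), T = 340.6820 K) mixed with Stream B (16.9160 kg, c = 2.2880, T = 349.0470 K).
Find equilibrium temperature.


num = 14634.2983
den = 42.0056
Tf = 348.3895 K

348.3895 K


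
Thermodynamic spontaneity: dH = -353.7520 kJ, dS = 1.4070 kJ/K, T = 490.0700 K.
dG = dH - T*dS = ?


T*dS = 490.0700 * 1.4070 = 689.5285 kJ
dG = -353.7520 - 689.5285 = -1043.2805 kJ (spontaneous)

dG = -1043.2805 kJ, spontaneous


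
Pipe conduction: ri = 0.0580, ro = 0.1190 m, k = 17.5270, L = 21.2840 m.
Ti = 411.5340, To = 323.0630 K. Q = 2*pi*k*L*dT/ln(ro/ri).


dT = 88.4710 K
ln(ro/ri) = 0.7187
Q = 2*pi*17.5270*21.2840*88.4710 / 0.7187 = 288539.8427 W

288539.8427 W


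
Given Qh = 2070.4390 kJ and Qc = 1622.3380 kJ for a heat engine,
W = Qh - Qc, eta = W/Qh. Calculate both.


W = 2070.4390 - 1622.3380 = 448.1010 kJ
eta = 448.1010 / 2070.4390 = 0.2164 = 21.6428%

W = 448.1010 kJ, eta = 21.6428%


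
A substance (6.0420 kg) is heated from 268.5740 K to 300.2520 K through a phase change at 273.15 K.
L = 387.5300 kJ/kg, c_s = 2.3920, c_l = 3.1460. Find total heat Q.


Q1 (sensible, solid) = 6.0420 * 2.3920 * 4.5760 = 66.1345 kJ
Q2 (latent) = 6.0420 * 387.5300 = 2341.4563 kJ
Q3 (sensible, liquid) = 6.0420 * 3.1460 * 27.1020 = 515.1584 kJ
Q_total = 2922.7491 kJ

2922.7491 kJ


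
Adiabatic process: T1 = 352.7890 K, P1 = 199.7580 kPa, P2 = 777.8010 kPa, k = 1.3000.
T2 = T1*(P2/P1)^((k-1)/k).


(k-1)/k = 0.2308
(P2/P1)^exp = 1.3685
T2 = 352.7890 * 1.3685 = 482.7841 K

482.7841 K


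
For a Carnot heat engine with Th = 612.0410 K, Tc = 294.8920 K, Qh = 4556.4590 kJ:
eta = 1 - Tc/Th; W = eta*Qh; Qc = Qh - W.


eta = 1 - 294.8920/612.0410 = 0.5182
W = 0.5182 * 4556.4590 = 2361.0778 kJ
Qc = 4556.4590 - 2361.0778 = 2195.3812 kJ

eta = 51.8183%, W = 2361.0778 kJ, Qc = 2195.3812 kJ


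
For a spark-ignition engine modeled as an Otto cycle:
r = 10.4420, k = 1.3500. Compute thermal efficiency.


r^(k-1) = 2.2729
eta = 1 - 1/2.2729 = 0.5600 = 56.0027%

56.0027%


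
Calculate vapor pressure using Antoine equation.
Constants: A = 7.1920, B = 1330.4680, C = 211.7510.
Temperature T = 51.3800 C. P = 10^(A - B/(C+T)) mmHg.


C+T = 263.1310
B/(C+T) = 5.0563
log10(P) = 7.1920 - 5.0563 = 2.1357
P = 10^2.1357 = 136.6800 mmHg

136.6800 mmHg


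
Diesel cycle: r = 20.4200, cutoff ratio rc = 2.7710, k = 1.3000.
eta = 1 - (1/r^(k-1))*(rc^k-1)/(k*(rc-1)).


r^(k-1) = 2.4718
rc^k = 3.7621
eta = 0.5146 = 51.4648%

51.4648%


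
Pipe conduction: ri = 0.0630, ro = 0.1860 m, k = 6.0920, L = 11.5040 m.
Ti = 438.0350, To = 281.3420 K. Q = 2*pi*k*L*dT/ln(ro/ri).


dT = 156.6930 K
ln(ro/ri) = 1.0826
Q = 2*pi*6.0920*11.5040*156.6930 / 1.0826 = 63733.1547 W

63733.1547 W


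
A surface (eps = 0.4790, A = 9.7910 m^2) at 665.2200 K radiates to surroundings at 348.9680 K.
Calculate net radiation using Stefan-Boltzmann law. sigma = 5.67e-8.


T^4 = 1.9582e+11
Tsurr^4 = 1.4830e+10
Q = 0.4790 * 5.67e-8 * 9.7910 * 1.8099e+11 = 48128.7502 W

48128.7502 W


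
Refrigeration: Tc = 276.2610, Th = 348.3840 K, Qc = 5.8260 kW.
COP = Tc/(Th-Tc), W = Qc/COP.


COP = 276.2610 / 72.1230 = 3.8304
W = 5.8260 / 3.8304 = 1.5210 kW

COP = 3.8304, W = 1.5210 kW


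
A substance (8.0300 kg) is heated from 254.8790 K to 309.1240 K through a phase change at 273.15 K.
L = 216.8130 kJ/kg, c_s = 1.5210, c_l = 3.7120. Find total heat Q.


Q1 (sensible, solid) = 8.0300 * 1.5210 * 18.2710 = 223.1552 kJ
Q2 (latent) = 8.0300 * 216.8130 = 1741.0084 kJ
Q3 (sensible, liquid) = 8.0300 * 3.7120 * 35.9740 = 1072.2900 kJ
Q_total = 3036.4536 kJ

3036.4536 kJ


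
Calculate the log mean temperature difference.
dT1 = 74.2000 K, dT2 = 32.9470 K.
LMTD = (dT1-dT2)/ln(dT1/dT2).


dT1/dT2 = 2.2521
ln(dT1/dT2) = 0.8119
LMTD = 41.2530 / 0.8119 = 50.8127 K

50.8127 K


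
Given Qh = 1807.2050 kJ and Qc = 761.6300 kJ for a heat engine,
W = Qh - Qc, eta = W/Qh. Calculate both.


W = 1807.2050 - 761.6300 = 1045.5750 kJ
eta = 1045.5750 / 1807.2050 = 0.5786 = 57.8559%

W = 1045.5750 kJ, eta = 57.8559%


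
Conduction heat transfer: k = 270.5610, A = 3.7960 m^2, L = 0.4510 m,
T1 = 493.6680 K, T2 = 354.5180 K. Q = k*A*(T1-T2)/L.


dT = 139.1500 K
Q = 270.5610 * 3.7960 * 139.1500 / 0.4510 = 316882.3630 W

316882.3630 W


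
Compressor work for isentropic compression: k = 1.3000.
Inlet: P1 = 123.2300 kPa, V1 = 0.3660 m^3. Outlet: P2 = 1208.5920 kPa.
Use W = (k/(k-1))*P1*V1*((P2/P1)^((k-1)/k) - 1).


(k-1)/k = 0.2308
(P2/P1)^exp = 1.6936
W = 4.3333 * 123.2300 * 0.3660 * (1.6936 - 1) = 135.5678 kJ

135.5678 kJ


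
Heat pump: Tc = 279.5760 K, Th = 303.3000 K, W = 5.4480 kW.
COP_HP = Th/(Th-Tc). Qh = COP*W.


COP = 303.3000 / 23.7240 = 12.7845
Qh = 12.7845 * 5.4480 = 69.6501 kW

COP = 12.7845, Qh = 69.6501 kW


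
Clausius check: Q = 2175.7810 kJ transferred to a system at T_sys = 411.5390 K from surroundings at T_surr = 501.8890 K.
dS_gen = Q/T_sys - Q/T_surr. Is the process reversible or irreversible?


dS_sys = 2175.7810/411.5390 = 5.2869 kJ/K
dS_surr = -2175.7810/501.8890 = -4.3352 kJ/K
dS_gen = 5.2869 - 4.3352 = 0.9518 kJ/K (irreversible)

dS_gen = 0.9518 kJ/K, irreversible


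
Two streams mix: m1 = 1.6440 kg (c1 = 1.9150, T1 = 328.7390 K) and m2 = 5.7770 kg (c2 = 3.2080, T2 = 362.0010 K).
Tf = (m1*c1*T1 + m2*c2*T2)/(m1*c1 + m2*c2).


num = 7743.7814
den = 21.6809
Tf = 357.1711 K

357.1711 K


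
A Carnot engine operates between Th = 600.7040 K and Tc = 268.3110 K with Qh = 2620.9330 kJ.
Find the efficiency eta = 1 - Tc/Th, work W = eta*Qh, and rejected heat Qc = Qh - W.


eta = 1 - 268.3110/600.7040 = 0.5533
W = 0.5533 * 2620.9330 = 1450.2647 kJ
Qc = 2620.9330 - 1450.2647 = 1170.6683 kJ

eta = 55.3339%, W = 1450.2647 kJ, Qc = 1170.6683 kJ


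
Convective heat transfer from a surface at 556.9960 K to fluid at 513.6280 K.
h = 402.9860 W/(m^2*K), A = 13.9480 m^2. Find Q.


dT = 43.3680 K
Q = 402.9860 * 13.9480 * 43.3680 = 243764.9676 W

243764.9676 W


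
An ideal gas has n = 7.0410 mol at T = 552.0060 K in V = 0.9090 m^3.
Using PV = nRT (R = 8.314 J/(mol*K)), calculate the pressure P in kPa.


P = nRT/V = 7.0410 * 8.314 * 552.0060 / 0.9090
= 32313.8097 / 0.9090 = 35548.7455 Pa = 35.5487 kPa

35.5487 kPa


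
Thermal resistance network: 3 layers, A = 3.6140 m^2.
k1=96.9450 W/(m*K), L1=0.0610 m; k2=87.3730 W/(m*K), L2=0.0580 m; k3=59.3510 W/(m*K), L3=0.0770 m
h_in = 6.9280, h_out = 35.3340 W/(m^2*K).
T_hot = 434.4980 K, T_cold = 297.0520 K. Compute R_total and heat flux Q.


R_conv_in = 1/(6.9280*3.6140) = 0.0399
R_1 = 0.0610/(96.9450*3.6140) = 0.0002
R_2 = 0.0580/(87.3730*3.6140) = 0.0002
R_3 = 0.0770/(59.3510*3.6140) = 0.0004
R_conv_out = 1/(35.3340*3.6140) = 0.0078
R_total = 0.0485 K/W
Q = 137.4460 / 0.0485 = 2834.6729 W

R_total = 0.0485 K/W, Q = 2834.6729 W


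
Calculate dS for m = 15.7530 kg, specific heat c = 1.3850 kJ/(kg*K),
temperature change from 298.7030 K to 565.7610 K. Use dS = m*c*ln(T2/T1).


T2/T1 = 1.8941
ln(T2/T1) = 0.6387
dS = 15.7530 * 1.3850 * 0.6387 = 13.9356 kJ/K

13.9356 kJ/K


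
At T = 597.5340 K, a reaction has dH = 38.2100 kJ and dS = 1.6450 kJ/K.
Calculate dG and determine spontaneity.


T*dS = 597.5340 * 1.6450 = 982.9434 kJ
dG = 38.2100 - 982.9434 = -944.7334 kJ (spontaneous)

dG = -944.7334 kJ, spontaneous


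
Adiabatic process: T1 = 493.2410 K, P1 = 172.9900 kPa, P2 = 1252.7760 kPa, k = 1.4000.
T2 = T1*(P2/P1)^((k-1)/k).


(k-1)/k = 0.2857
(P2/P1)^exp = 1.7606
T2 = 493.2410 * 1.7606 = 868.4229 K

868.4229 K
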